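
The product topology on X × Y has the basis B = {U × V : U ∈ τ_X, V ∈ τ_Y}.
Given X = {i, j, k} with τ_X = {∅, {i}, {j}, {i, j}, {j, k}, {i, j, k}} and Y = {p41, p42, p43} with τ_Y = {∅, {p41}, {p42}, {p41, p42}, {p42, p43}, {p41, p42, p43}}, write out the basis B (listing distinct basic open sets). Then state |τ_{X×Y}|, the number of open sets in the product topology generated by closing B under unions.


Basis B = {∅ × ∅, {i} × {p41}, {i} × {p42}, {j} × {p41}, {j} × {p42}, {i} × {p41, p42}, {i, j} × {p41}, {i} × {p42, p43}, {i, j} × {p42}, {j} × {p41, p42}, {j, k} × {p41}, {j} × {p42, p43}, {j, k} × {p42}, {i} × {p41, p42, p43}, {i, j, k} × {p41}, {i, j, k} × {p42}, {j} × {p41, p42, p43}, {i, j} × {p41, p42}, {i, j} × {p42, p43}, {j, k} × {p41, p42}, {j, k} × {p42, p43}, {i, j} × {p41, p42, p43}, {i, j, k} × {p41, p42}, {i, j, k} × {p42, p43}, {j, k} × {p41, p42, p43}, {i, j, k} × {p41, p42, p43}}; |τ_{X×Y}| = 108.

Enumerate products U × V with U ∈ τ_X, V ∈ τ_Y (deduplicated):
  ∅ × ∅ = {} (∅)
  {i} × {p41} = {(i,p41)}
  {i} × {p42} = {(i,p42)}
  {j} × {p41} = {(j,p41)}
  {j} × {p42} = {(j,p42)}
  {i} × {p41, p42} = {(i,p41), (i,p42)}
  {i, j} × {p41} = {(i,p41), (j,p41)}
  {i} × {p42, p43} = {(i,p42), (i,p43)}
  {i, j} × {p42} = {(i,p42), (j,p42)}
  {j} × {p41, p42} = {(j,p41), (j,p42)}
  {j, k} × {p41} = {(j,p41), (k,p41)}
  {j} × {p42, p43} = {(j,p42), (j,p43)}
  {j, k} × {p42} = {(j,p42), (k,p42)}
  {i} × {p41, p42, p43} = {(i,p41), (i,p42), (i,p43)}
  {i, j, k} × {p41} = {(i,p41), (j,p41), (k,p41)}
  {i, j, k} × {p42} = {(i,p42), (j,p42), (k,p42)}
  {j} × {p41, p42, p43} = {(j,p41), (j,p42), (j,p43)}
  {i, j} × {p41, p42} = {(i,p41), (i,p42), (j,p41), (j,p42)}
  {i, j} × {p42, p43} = {(i,p42), (i,p43), (j,p42), (j,p43)}
  {j, k} × {p41, p42} = {(j,p41), (j,p42), (k,p41), (k,p42)}
  {j, k} × {p42, p43} = {(j,p42), (j,p43), (k,p42), (k,p43)}
  {i, j} × {p41, p42, p43} = {(i,p41), (i,p42), (i,p43), (j,p41), (j,p42), (j,p43)}
  {i, j, k} × {p41, p42} = {(i,p41), (i,p42), (j,p41), (j,p42), (k,p41), (k,p42)}
  {i, j, k} × {p42, p43} = {(i,p42), (i,p43), (j,p42), (j,p43), (k,p42), (k,p43)}
  {j, k} × {p41, p42, p43} = {(j,p41), (j,p42), (j,p43), (k,p41), (k,p42), (k,p43)}
  {i, j, k} × {p41, p42, p43} = {(i,p41), (i,p42), (i,p43), (j,p41), (j,p42), (j,p43), (k,p41), (k,p42), (k,p43)}
These 26 distinct sets form the basis B.
Close under arbitrary unions to get τ_{X×Y}; counting gives |τ_{X×Y}| = 108.


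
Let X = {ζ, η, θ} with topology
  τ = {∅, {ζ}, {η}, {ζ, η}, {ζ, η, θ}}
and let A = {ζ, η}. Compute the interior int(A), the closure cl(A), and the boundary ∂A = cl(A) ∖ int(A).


int(A) = {ζ, η}, cl(A) = {ζ, η, θ}, ∂A = {θ}.

Closed sets in (X, τ) are complements of opens:
  closed(X, τ) = {∅, {θ}, {ζ, θ}, {η, θ}, {ζ, η, θ}}.
int(A) = ⋃ {U ∈ τ : U ⊆ A}. Opens contained in A: ∅, {ζ}, {η}, {ζ, η}.
Taking the union of these: int(A) = {ζ, η}.
cl(A) = ⋂ {C closed : A ⊆ C}. Closed sets containing A: {ζ, η, θ}.
Intersecting these: cl(A) = {ζ, η, θ}.
∂A = cl(A) ∖ int(A) = {ζ, η, θ} ∖ {ζ, η} = {θ}.


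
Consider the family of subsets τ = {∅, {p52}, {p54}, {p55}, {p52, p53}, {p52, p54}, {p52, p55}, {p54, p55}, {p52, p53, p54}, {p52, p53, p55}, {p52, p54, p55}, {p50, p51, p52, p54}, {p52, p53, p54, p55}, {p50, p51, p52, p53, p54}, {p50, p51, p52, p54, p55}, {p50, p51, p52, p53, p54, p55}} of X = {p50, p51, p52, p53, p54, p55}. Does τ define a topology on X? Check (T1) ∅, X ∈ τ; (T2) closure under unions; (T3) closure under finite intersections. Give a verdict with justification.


τ IS a topology on X.

Axiom (T1): ∅ ∈ τ? Yes; X ∈ τ? Yes.
Axiom (T2/T3): check pairwise unions and intersections of members of τ.
All pairwise intersections and unions checked — each lies in τ. Therefore τ satisfies (T1), (T2), (T3): it IS a topology on X.


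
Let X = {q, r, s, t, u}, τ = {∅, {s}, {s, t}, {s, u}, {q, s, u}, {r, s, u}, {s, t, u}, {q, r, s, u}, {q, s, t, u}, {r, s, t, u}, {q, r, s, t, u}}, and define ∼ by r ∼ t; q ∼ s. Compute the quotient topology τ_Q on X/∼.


X/∼ = {[q=s], [r=t], [u]}; |τ_Q| = 3.

Equivalence classes: [q=s], [r=t], [u].
Quotient map π: X → X/∼ sends q ↦ [q=s], r ↦ [r=t], s ↦ [q=s], t ↦ [r=t], u ↦ [u].
For each subset V ⊆ X/∼, compute π^{-1}(V) ⊆ X and check whether π^{-1}(V) ∈ τ. V is open in τ_Q iff π^{-1}(V) ∈ τ.
  V = {}: π^{-1}(V) = ∅ ∈ τ ✓.
  V = {[q=s]}: π^{-1}(V) = {q, s} ∉ τ ✗.
  V = {[r=t]}: π^{-1}(V) = {r, t} ∉ τ ✗.
  V = {[q=s], [r=t]}: π^{-1}(V) = {q, r, s, t} ∉ τ ✗.
  V = {[u]}: π^{-1}(V) = {u} ∉ τ ✗.
  V = {[q=s], [u]}: π^{-1}(V) = {q, s, u} ∈ τ ✓.
  V = {[r=t], [u]}: π^{-1}(V) = {r, t, u} ∉ τ ✗.
  V = {[q=s], [r=t], [u]}: π^{-1}(V) = {q, r, s, t, u} ∈ τ ✓.
Open sets in the quotient: τ_Q = {{}, {[q=s], [u]}, {[q=s], [r=t], [u]}} (3 elements).


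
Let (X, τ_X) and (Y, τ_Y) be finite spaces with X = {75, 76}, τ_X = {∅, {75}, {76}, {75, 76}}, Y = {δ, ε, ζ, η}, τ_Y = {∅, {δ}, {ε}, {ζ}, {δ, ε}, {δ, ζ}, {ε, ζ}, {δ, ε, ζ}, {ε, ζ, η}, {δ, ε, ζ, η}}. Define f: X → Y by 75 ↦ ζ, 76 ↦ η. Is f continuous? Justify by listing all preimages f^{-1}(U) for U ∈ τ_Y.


f IS continuous.

Compute f^{-1}(U) for each U ∈ τ_Y:
  U = ∅: f^{-1}(U) = ∅ ∈ τ_X ✓.
  U = {δ}: f^{-1}(U) = ∅ ∈ τ_X ✓.
  U = {ε}: f^{-1}(U) = ∅ ∈ τ_X ✓.
  U = {ζ}: f^{-1}(U) = {75} ∈ τ_X ✓.
  U = {δ, ε}: f^{-1}(U) = ∅ ∈ τ_X ✓.
  U = {δ, ζ}: f^{-1}(U) = {75} ∈ τ_X ✓.
  U = {ε, ζ}: f^{-1}(U) = {75} ∈ τ_X ✓.
  U = {δ, ε, ζ}: f^{-1}(U) = {75} ∈ τ_X ✓.
  U = {ε, ζ, η}: f^{-1}(U) = {75, 76} ∈ τ_X ✓.
  U = {δ, ε, ζ, η}: f^{-1}(U) = {75, 76} ∈ τ_X ✓.
Every preimage lies in τ_X, so f IS continuous.


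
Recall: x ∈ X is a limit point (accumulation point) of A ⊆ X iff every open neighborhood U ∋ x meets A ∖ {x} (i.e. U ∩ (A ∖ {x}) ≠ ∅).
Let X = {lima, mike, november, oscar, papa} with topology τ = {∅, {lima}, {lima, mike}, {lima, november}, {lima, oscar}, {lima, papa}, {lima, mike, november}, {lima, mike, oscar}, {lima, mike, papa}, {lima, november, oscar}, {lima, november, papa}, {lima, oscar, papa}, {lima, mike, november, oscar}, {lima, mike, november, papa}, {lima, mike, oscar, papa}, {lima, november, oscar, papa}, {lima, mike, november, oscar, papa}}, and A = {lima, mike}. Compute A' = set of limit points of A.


A' = {mike, november, oscar, papa}

For each x ∈ X, list the open sets U ∈ τ with x ∈ U, then check whether U ∩ (A ∖ {x}) ≠ ∅ for every such U.
  x = lima: open {lima} ∋ x has {lima} ∩ (A ∖ {lima}) = ∅, so x is NOT a limit point.
  x = mike: opens ∋ x are {lima, mike}, {lima, mike, november}, {lima, mike, oscar}, {lima, mike, papa}, {lima, mike, november, oscar}, {lima, mike, november, papa}, {lima, mike, oscar, papa}, {lima, mike, november, oscar, papa}; each meets A ∖ {mike}, so x IS a limit point.
  x = november: opens ∋ x are {lima, november}, {lima, mike, november}, {lima, november, oscar}, {lima, november, papa}, {lima, mike, november, oscar}, {lima, mike, november, papa}, {lima, november, oscar, papa}, {lima, mike, november, oscar, papa}; each meets A ∖ {november}, so x IS a limit point.
  x = oscar: opens ∋ x are {lima, oscar}, {lima, mike, oscar}, {lima, november, oscar}, {lima, oscar, papa}, {lima, mike, november, oscar}, {lima, mike, oscar, papa}, {lima, november, oscar, papa}, {lima, mike, november, oscar, papa}; each meets A ∖ {oscar}, so x IS a limit point.
  x = papa: opens ∋ x are {lima, papa}, {lima, mike, papa}, {lima, november, papa}, {lima, oscar, papa}, {lima, mike, november, papa}, {lima, mike, oscar, papa}, {lima, november, oscar, papa}, {lima, mike, november, oscar, papa}; each meets A ∖ {papa}, so x IS a limit point.
Collecting: A' = {mike, november, oscar, papa}.


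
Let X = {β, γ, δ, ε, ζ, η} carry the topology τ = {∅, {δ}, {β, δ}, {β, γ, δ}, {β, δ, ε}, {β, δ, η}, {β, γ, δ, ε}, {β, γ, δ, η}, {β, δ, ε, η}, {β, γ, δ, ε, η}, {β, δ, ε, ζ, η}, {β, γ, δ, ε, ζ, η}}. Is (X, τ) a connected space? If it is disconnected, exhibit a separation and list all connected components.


(X, τ) is connected.

Find clopen sets (U ∈ τ with X ∖ U ∈ τ):
  U = ∅, X ∖ U = {β, γ, δ, ε, ζ, η} — both open, so U is clopen.
  U = {β, γ, δ, ε, ζ, η}, X ∖ U = ∅ — both open, so U is clopen.
Only trivial clopens (∅ and X) exist, so (X, τ) is connected.
Compute connected components by grouping points that agree on all clopens:
  component: {β, γ, δ, ε, ζ, η}


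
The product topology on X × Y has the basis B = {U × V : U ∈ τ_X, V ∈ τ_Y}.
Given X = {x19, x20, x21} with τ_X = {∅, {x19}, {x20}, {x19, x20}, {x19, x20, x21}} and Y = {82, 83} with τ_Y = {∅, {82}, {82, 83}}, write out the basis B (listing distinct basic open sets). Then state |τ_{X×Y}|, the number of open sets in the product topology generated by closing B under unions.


Basis B = {∅ × ∅, {x19} × {82}, {x20} × {82}, {x19} × {82, 83}, {x19, x20} × {82}, {x20} × {82, 83}, {x19, x20, x21} × {82}, {x19, x20} × {82, 83}, {x19, x20, x21} × {82, 83}}; |τ_{X×Y}| = 14.

Enumerate products U × V with U ∈ τ_X, V ∈ τ_Y (deduplicated):
  ∅ × ∅ = {} (∅)
  {x19} × {82} = {(x19,82)}
  {x20} × {82} = {(x20,82)}
  {x19} × {82, 83} = {(x19,82), (x19,83)}
  {x19, x20} × {82} = {(x19,82), (x20,82)}
  {x20} × {82, 83} = {(x20,82), (x20,83)}
  {x19, x20, x21} × {82} = {(x19,82), (x20,82), (x21,82)}
  {x19, x20} × {82, 83} = {(x19,82), (x19,83), (x20,82), (x20,83)}
  {x19, x20, x21} × {82, 83} = {(x19,82), (x19,83), (x20,82), (x20,83), (x21,82), (x21,83)}
These 9 distinct sets form the basis B.
Close under arbitrary unions to get τ_{X×Y}; counting gives |τ_{X×Y}| = 14.


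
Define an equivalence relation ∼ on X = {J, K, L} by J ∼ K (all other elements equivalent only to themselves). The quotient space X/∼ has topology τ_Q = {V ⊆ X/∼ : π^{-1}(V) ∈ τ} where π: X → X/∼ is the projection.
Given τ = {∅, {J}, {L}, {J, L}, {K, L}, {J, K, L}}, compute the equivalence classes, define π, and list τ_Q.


X/∼ = {[J=K], [L]}; |τ_Q| = 3.

Equivalence classes: [J=K], [L].
Quotient map π: X → X/∼ sends J ↦ [J=K], K ↦ [J=K], L ↦ [L].
For each subset V ⊆ X/∼, compute π^{-1}(V) ⊆ X and check whether π^{-1}(V) ∈ τ. V is open in τ_Q iff π^{-1}(V) ∈ τ.
  V = {}: π^{-1}(V) = ∅ ∈ τ ✓.
  V = {[J=K]}: π^{-1}(V) = {J, K} ∉ τ ✗.
  V = {[L]}: π^{-1}(V) = {L} ∈ τ ✓.
  V = {[J=K], [L]}: π^{-1}(V) = {J, K, L} ∈ τ ✓.
Open sets in the quotient: τ_Q = {{}, {[L]}, {[J=K], [L]}} (3 elements).


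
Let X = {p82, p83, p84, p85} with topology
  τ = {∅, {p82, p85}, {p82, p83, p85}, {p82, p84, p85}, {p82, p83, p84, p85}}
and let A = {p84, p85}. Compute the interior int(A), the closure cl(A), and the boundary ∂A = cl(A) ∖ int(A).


int(A) = ∅, cl(A) = {p82, p83, p84, p85}, ∂A = {p82, p83, p84, p85}.

Closed sets in (X, τ) are complements of opens:
  closed(X, τ) = {∅, {p83}, {p84}, {p83, p84}, {p82, p83, p84, p85}}.
int(A) = ⋃ {U ∈ τ : U ⊆ A}. Opens contained in A: ∅.
Taking the union of these: int(A) = ∅.
cl(A) = ⋂ {C closed : A ⊆ C}. Closed sets containing A: {p82, p83, p84, p85}.
Intersecting these: cl(A) = {p82, p83, p84, p85}.
∂A = cl(A) ∖ int(A) = {p82, p83, p84, p85} ∖ ∅ = {p82, p83, p84, p85}.


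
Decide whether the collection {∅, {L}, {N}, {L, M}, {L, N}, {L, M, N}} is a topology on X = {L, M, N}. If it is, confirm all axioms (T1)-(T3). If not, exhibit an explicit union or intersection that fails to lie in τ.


τ IS a topology on X.

Axiom (T1): ∅ ∈ τ? Yes; X ∈ τ? Yes.
Axiom (T2/T3): check pairwise unions and intersections of members of τ.
All pairwise intersections and unions checked — each lies in τ. Therefore τ satisfies (T1), (T2), (T3): it IS a topology on X.


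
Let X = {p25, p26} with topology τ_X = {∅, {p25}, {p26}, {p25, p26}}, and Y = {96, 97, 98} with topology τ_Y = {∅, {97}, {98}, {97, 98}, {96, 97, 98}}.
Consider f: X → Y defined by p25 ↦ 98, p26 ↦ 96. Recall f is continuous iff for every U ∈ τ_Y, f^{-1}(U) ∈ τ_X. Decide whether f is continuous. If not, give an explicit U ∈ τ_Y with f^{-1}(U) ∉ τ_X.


f IS continuous.

Compute f^{-1}(U) for each U ∈ τ_Y:
  U = ∅: f^{-1}(U) = ∅ ∈ τ_X ✓.
  U = {97}: f^{-1}(U) = ∅ ∈ τ_X ✓.
  U = {98}: f^{-1}(U) = {p25} ∈ τ_X ✓.
  U = {97, 98}: f^{-1}(U) = {p25} ∈ τ_X ✓.
  U = {96, 97, 98}: f^{-1}(U) = {p25, p26} ∈ τ_X ✓.
Every preimage lies in τ_X, so f IS continuous.


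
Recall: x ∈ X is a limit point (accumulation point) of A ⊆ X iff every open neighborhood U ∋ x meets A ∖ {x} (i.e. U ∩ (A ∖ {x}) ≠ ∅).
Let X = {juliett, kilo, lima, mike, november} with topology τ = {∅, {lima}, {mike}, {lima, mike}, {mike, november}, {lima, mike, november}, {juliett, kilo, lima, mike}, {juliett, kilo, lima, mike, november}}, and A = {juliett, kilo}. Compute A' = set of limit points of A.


A' = {juliett, kilo}

For each x ∈ X, list the open sets U ∈ τ with x ∈ U, then check whether U ∩ (A ∖ {x}) ≠ ∅ for every such U.
  x = juliett: opens ∋ x are {juliett, kilo, lima, mike}, {juliett, kilo, lima, mike, november}; each meets A ∖ {juliett}, so x IS a limit point.
  x = kilo: opens ∋ x are {juliett, kilo, lima, mike}, {juliett, kilo, lima, mike, november}; each meets A ∖ {kilo}, so x IS a limit point.
  x = lima: open {lima} ∋ x has {lima} ∩ (A ∖ {lima}) = ∅, so x is NOT a limit point.
  x = mike: open {mike} ∋ x has {mike} ∩ (A ∖ {mike}) = ∅, so x is NOT a limit point.
  x = november: open {mike, november} ∋ x has {mike, november} ∩ (A ∖ {november}) = ∅, so x is NOT a limit point.
Collecting: A' = {juliett, kilo}.


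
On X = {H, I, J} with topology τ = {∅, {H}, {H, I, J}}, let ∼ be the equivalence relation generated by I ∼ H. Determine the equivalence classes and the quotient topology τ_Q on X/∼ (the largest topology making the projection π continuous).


X/∼ = {[H=I], [J]}; |τ_Q| = 2.

Equivalence classes: [H=I], [J].
Quotient map π: X → X/∼ sends H ↦ [H=I], I ↦ [H=I], J ↦ [J].
For each subset V ⊆ X/∼, compute π^{-1}(V) ⊆ X and check whether π^{-1}(V) ∈ τ. V is open in τ_Q iff π^{-1}(V) ∈ τ.
  V = {}: π^{-1}(V) = ∅ ∈ τ ✓.
  V = {[H=I]}: π^{-1}(V) = {H, I} ∉ τ ✗.
  V = {[J]}: π^{-1}(V) = {J} ∉ τ ✗.
  V = {[H=I], [J]}: π^{-1}(V) = {H, I, J} ∈ τ ✓.
Open sets in the quotient: τ_Q = {{}, {[H=I], [J]}} (2 elements).


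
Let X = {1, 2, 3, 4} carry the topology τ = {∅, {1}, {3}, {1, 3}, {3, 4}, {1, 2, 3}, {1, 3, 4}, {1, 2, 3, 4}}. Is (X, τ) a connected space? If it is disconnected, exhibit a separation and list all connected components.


(X, τ) is connected.

Find clopen sets (U ∈ τ with X ∖ U ∈ τ):
  U = ∅, X ∖ U = {1, 2, 3, 4} — both open, so U is clopen.
  U = {1, 2, 3, 4}, X ∖ U = ∅ — both open, so U is clopen.
Only trivial clopens (∅ and X) exist, so (X, τ) is connected.
Compute connected components by grouping points that agree on all clopens:
  component: {1, 2, 3, 4}


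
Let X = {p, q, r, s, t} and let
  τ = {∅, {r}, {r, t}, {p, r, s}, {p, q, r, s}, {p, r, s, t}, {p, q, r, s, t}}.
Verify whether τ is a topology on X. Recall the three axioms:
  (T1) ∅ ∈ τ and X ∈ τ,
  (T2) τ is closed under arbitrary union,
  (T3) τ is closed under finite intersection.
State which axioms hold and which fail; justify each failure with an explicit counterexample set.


τ IS a topology on X.

Axiom (T1): ∅ ∈ τ? Yes; X ∈ τ? Yes.
Axiom (T2/T3): check pairwise unions and intersections of members of τ.
All pairwise intersections and unions checked — each lies in τ. Therefore τ satisfies (T1), (T2), (T3): it IS a topology on X.


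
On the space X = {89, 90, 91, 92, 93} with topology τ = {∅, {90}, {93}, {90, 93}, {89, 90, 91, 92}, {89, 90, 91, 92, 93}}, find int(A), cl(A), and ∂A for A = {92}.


int(A) = ∅, cl(A) = {89, 91, 92}, ∂A = {89, 91, 92}.

Closed sets in (X, τ) are complements of opens:
  closed(X, τ) = {∅, {93}, {89, 91, 92}, {89, 90, 91, 92}, {89, 91, 92, 93}, {89, 90, 91, 92, 93}}.
int(A) = ⋃ {U ∈ τ : U ⊆ A}. Opens contained in A: ∅.
Taking the union of these: int(A) = ∅.
cl(A) = ⋂ {C closed : A ⊆ C}. Closed sets containing A: {89, 91, 92}, {89, 90, 91, 92}, {89, 91, 92, 93}, {89, 90, 91, 92, 93}.
Intersecting these: cl(A) = {89, 91, 92}.
∂A = cl(A) ∖ int(A) = {89, 91, 92} ∖ ∅ = {89, 91, 92}.


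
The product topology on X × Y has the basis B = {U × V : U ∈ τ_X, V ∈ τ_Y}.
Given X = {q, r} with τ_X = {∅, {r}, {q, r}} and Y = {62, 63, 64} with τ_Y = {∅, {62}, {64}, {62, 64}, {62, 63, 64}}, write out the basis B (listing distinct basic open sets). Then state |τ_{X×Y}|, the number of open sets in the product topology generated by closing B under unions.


Basis B = {∅ × ∅, {r} × {62}, {r} × {64}, {q, r} × {62}, {q, r} × {64}, {r} × {62, 64}, {r} × {62, 63, 64}, {q, r} × {62, 64}, {q, r} × {62, 63, 64}}; |τ_{X×Y}| = 14.

Enumerate products U × V with U ∈ τ_X, V ∈ τ_Y (deduplicated):
  ∅ × ∅ = {} (∅)
  {r} × {62} = {(r,62)}
  {r} × {64} = {(r,64)}
  {q, r} × {62} = {(q,62), (r,62)}
  {q, r} × {64} = {(q,64), (r,64)}
  {r} × {62, 64} = {(r,62), (r,64)}
  {r} × {62, 63, 64} = {(r,62), (r,63), (r,64)}
  {q, r} × {62, 64} = {(q,62), (q,64), (r,62), (r,64)}
  {q, r} × {62, 63, 64} = {(q,62), (q,63), (q,64), (r,62), (r,63), (r,64)}
These 9 distinct sets form the basis B.
Close under arbitrary unions to get τ_{X×Y}; counting gives |τ_{X×Y}| = 14.


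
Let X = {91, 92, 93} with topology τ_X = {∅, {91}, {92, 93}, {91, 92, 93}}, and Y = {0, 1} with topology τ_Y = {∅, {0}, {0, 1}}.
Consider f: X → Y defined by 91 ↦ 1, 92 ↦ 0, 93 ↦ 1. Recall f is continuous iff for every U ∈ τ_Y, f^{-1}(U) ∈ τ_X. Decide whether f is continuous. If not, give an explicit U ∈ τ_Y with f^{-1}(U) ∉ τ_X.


f is NOT continuous.

Compute f^{-1}(U) for each U ∈ τ_Y:
  U = ∅: f^{-1}(U) = ∅ ∈ τ_X ✓.
  U = {0}: f^{-1}(U) = {92} ∉ τ_X ✗.
  U = {0, 1}: f^{-1}(U) = {91, 92, 93} ∈ τ_X ✓.
Found U = {0} with f^{-1}(U) = {92} not in τ_X. Therefore f is NOT continuous.


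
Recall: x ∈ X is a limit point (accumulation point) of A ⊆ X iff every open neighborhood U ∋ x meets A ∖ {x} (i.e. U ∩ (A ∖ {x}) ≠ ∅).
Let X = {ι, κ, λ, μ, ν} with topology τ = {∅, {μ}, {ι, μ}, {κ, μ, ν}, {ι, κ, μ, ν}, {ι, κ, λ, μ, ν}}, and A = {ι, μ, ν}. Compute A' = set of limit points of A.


A' = {ι, κ, λ, ν}

For each x ∈ X, list the open sets U ∈ τ with x ∈ U, then check whether U ∩ (A ∖ {x}) ≠ ∅ for every such U.
  x = ι: opens ∋ x are {ι, μ}, {ι, κ, μ, ν}, {ι, κ, λ, μ, ν}; each meets A ∖ {ι}, so x IS a limit point.
  x = κ: opens ∋ x are {κ, μ, ν}, {ι, κ, μ, ν}, {ι, κ, λ, μ, ν}; each meets A ∖ {κ}, so x IS a limit point.
  x = λ: opens ∋ x are {ι, κ, λ, μ, ν}; each meets A ∖ {λ}, so x IS a limit point.
  x = μ: open {μ} ∋ x has {μ} ∩ (A ∖ {μ}) = ∅, so x is NOT a limit point.
  x = ν: opens ∋ x are {κ, μ, ν}, {ι, κ, μ, ν}, {ι, κ, λ, μ, ν}; each meets A ∖ {ν}, so x IS a limit point.
Collecting: A' = {ι, κ, λ, ν}.


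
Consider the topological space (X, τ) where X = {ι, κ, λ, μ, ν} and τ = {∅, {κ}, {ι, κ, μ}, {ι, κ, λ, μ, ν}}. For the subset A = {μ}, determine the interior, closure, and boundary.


int(A) = ∅, cl(A) = {ι, λ, μ, ν}, ∂A = {ι, λ, μ, ν}.

Closed sets in (X, τ) are complements of opens:
  closed(X, τ) = {∅, {λ, ν}, {ι, λ, μ, ν}, {ι, κ, λ, μ, ν}}.
int(A) = ⋃ {U ∈ τ : U ⊆ A}. Opens contained in A: ∅.
Taking the union of these: int(A) = ∅.
cl(A) = ⋂ {C closed : A ⊆ C}. Closed sets containing A: {ι, λ, μ, ν}, {ι, κ, λ, μ, ν}.
Intersecting these: cl(A) = {ι, λ, μ, ν}.
∂A = cl(A) ∖ int(A) = {ι, λ, μ, ν} ∖ ∅ = {ι, λ, μ, ν}.


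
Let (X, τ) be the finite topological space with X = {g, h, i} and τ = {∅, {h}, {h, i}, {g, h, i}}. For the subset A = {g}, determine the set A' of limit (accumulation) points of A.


A' = ∅

For each x ∈ X, list the open sets U ∈ τ with x ∈ U, then check whether U ∩ (A ∖ {x}) ≠ ∅ for every such U.
  x = g: open {g, h, i} ∋ x has {g, h, i} ∩ (A ∖ {g}) = ∅, so x is NOT a limit point.
  x = h: open {h} ∋ x has {h} ∩ (A ∖ {h}) = ∅, so x is NOT a limit point.
  x = i: open {h, i} ∋ x has {h, i} ∩ (A ∖ {i}) = ∅, so x is NOT a limit point.
Collecting: A' = ∅.


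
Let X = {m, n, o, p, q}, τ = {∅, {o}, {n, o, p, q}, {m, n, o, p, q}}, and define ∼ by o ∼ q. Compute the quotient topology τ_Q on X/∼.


X/∼ = {[m], [n], [o=q], [p]}; |τ_Q| = 3.

Equivalence classes: [m], [n], [o=q], [p].
Quotient map π: X → X/∼ sends m ↦ [m], n ↦ [n], o ↦ [o=q], p ↦ [p], q ↦ [o=q].
For each subset V ⊆ X/∼, compute π^{-1}(V) ⊆ X and check whether π^{-1}(V) ∈ τ. V is open in τ_Q iff π^{-1}(V) ∈ τ.
  V = {}: π^{-1}(V) = ∅ ∈ τ ✓.
  V = {[m]}: π^{-1}(V) = {m} ∉ τ ✗.
  V = {[n]}: π^{-1}(V) = {n} ∉ τ ✗.
  V = {[m], [n]}: π^{-1}(V) = {m, n} ∉ τ ✗.
  V = {[o=q]}: π^{-1}(V) = {o, q} ∉ τ ✗.
  V = {[m], [o=q]}: π^{-1}(V) = {m, o, q} ∉ τ ✗.
  V = {[n], [o=q]}: π^{-1}(V) = {n, o, q} ∉ τ ✗.
  V = {[m], [n], [o=q]}: π^{-1}(V) = {m, n, o, q} ∉ τ ✗.
  V = {[p]}: π^{-1}(V) = {p} ∉ τ ✗.
  V = {[m], [p]}: π^{-1}(V) = {m, p} ∉ τ ✗.
  V = {[n], [p]}: π^{-1}(V) = {n, p} ∉ τ ✗.
  V = {[m], [n], [p]}: π^{-1}(V) = {m, n, p} ∉ τ ✗.
  V = {[o=q], [p]}: π^{-1}(V) = {o, p, q} ∉ τ ✗.
  V = {[m], [o=q], [p]}: π^{-1}(V) = {m, o, p, q} ∉ τ ✗.
  V = {[n], [o=q], [p]}: π^{-1}(V) = {n, o, p, q} ∈ τ ✓.
  V = {[m], [n], [o=q], [p]}: π^{-1}(V) = {m, n, o, p, q} ∈ τ ✓.
Open sets in the quotient: τ_Q = {{}, {[n], [o=q], [p]}, {[m], [n], [o=q], [p]}} (3 elements).


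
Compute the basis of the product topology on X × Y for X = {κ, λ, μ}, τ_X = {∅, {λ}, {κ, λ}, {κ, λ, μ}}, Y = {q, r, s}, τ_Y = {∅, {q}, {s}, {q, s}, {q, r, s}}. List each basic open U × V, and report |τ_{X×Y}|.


Basis B = {∅ × ∅, {λ} × {q}, {λ} × {s}, {κ, λ} × {q}, {κ, λ} × {s}, {λ} × {q, s}, {κ, λ, μ} × {q}, {κ, λ, μ} × {s}, {λ} × {q, r, s}, {κ, λ} × {q, s}, {κ, λ} × {q, r, s}, {κ, λ, μ} × {q, s}, {κ, λ, μ} × {q, r, s}}; |τ_{X×Y}| = 30.

Enumerate products U × V with U ∈ τ_X, V ∈ τ_Y (deduplicated):
  ∅ × ∅ = {} (∅)
  {λ} × {q} = {(λ,q)}
  {λ} × {s} = {(λ,s)}
  {κ, λ} × {q} = {(κ,q), (λ,q)}
  {κ, λ} × {s} = {(κ,s), (λ,s)}
  {λ} × {q, s} = {(λ,q), (λ,s)}
  {κ, λ, μ} × {q} = {(κ,q), (λ,q), (μ,q)}
  {κ, λ, μ} × {s} = {(κ,s), (λ,s), (μ,s)}
  {λ} × {q, r, s} = {(λ,q), (λ,r), (λ,s)}
  {κ, λ} × {q, s} = {(κ,q), (κ,s), (λ,q), (λ,s)}
  {κ, λ} × {q, r, s} = {(κ,q), (κ,r), (κ,s), (λ,q), (λ,r), (λ,s)}
  {κ, λ, μ} × {q, s} = {(κ,q), (κ,s), (λ,q), (λ,s), (μ,q), (μ,s)}
  {κ, λ, μ} × {q, r, s} = {(κ,q), (κ,r), (κ,s), (λ,q), (λ,r), (λ,s), (μ,q), (μ,r), (μ,s)}
These 13 distinct sets form the basis B.
Close under arbitrary unions to get τ_{X×Y}; counting gives |τ_{X×Y}| = 30.


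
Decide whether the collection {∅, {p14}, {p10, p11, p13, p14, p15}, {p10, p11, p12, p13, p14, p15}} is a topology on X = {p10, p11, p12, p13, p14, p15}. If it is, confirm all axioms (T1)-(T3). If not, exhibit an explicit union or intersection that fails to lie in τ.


τ IS a topology on X.

Axiom (T1): ∅ ∈ τ? Yes; X ∈ τ? Yes.
Axiom (T2/T3): check pairwise unions and intersections of members of τ.
All pairwise intersections and unions checked — each lies in τ. Therefore τ satisfies (T1), (T2), (T3): it IS a topology on X.


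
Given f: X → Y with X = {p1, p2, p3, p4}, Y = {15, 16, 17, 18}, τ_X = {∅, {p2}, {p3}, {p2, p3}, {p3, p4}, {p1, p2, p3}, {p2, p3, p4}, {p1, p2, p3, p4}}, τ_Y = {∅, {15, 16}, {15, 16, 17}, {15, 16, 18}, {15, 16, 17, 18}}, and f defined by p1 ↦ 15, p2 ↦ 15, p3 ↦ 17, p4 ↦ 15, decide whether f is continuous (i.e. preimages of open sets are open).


f is NOT continuous.

Compute f^{-1}(U) for each U ∈ τ_Y:
  U = ∅: f^{-1}(U) = ∅ ∈ τ_X ✓.
  U = {15, 16}: f^{-1}(U) = {p1, p2, p4} ∉ τ_X ✗.
  U = {15, 16, 17}: f^{-1}(U) = {p1, p2, p3, p4} ∈ τ_X ✓.
  U = {15, 16, 18}: f^{-1}(U) = {p1, p2, p4} ∉ τ_X ✗.
  U = {15, 16, 17, 18}: f^{-1}(U) = {p1, p2, p3, p4} ∈ τ_X ✓.
Found U = {15, 16} with f^{-1}(U) = {p1, p2, p4} not in τ_X. Therefore f is NOT continuous.


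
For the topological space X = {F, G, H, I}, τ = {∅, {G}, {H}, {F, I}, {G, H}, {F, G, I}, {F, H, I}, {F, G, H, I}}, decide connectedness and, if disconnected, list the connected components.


(X, τ) is disconnected; components = [{G}, {H}, {F, I}].

Find clopen sets (U ∈ τ with X ∖ U ∈ τ):
  U = ∅, X ∖ U = {F, G, H, I} — both open, so U is clopen.
  U = {G}, X ∖ U = {F, H, I} — both open, so U is clopen.
  U = {H}, X ∖ U = {F, G, I} — both open, so U is clopen.
  U = {F, I}, X ∖ U = {G, H} — both open, so U is clopen.
  U = {G, H}, X ∖ U = {F, I} — both open, so U is clopen.
  U = {F, G, I}, X ∖ U = {H} — both open, so U is clopen.
  U = {F, H, I}, X ∖ U = {G} — both open, so U is clopen.
  U = {F, G, H, I}, X ∖ U = ∅ — both open, so U is clopen.
Nontrivial clopen(s) exist: e.g. {F, I}. So (X, τ) is disconnected.
Compute connected components by grouping points that agree on all clopens:
  component: {G}
  component: {H}
  component: {F, I}


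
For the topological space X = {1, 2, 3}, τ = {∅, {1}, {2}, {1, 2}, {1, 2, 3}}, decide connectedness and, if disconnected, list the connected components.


(X, τ) is connected.

Find clopen sets (U ∈ τ with X ∖ U ∈ τ):
  U = ∅, X ∖ U = {1, 2, 3} — both open, so U is clopen.
  U = {1, 2, 3}, X ∖ U = ∅ — both open, so U is clopen.
Only trivial clopens (∅ and X) exist, so (X, τ) is connected.
Compute connected components by grouping points that agree on all clopens:
  component: {1, 2, 3}


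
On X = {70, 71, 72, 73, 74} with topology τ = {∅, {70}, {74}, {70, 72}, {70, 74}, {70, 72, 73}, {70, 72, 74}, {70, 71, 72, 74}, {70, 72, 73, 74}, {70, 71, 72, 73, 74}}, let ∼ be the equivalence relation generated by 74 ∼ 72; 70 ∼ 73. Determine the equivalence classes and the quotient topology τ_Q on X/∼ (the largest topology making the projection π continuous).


X/∼ = {[70=73], [71], [72=74]}; |τ_Q| = 3.

Equivalence classes: [70=73], [71], [72=74].
Quotient map π: X → X/∼ sends 70 ↦ [70=73], 71 ↦ [71], 72 ↦ [72=74], 73 ↦ [70=73], 74 ↦ [72=74].
For each subset V ⊆ X/∼, compute π^{-1}(V) ⊆ X and check whether π^{-1}(V) ∈ τ. V is open in τ_Q iff π^{-1}(V) ∈ τ.
  V = {}: π^{-1}(V) = ∅ ∈ τ ✓.
  V = {[70=73]}: π^{-1}(V) = {70, 73} ∉ τ ✗.
  V = {[71]}: π^{-1}(V) = {71} ∉ τ ✗.
  V = {[70=73], [71]}: π^{-1}(V) = {70, 71, 73} ∉ τ ✗.
  V = {[72=74]}: π^{-1}(V) = {72, 74} ∉ τ ✗.
  V = {[70=73], [72=74]}: π^{-1}(V) = {70, 72, 73, 74} ∈ τ ✓.
  V = {[71], [72=74]}: π^{-1}(V) = {71, 72, 74} ∉ τ ✗.
  V = {[70=73], [71], [72=74]}: π^{-1}(V) = {70, 71, 72, 73, 74} ∈ τ ✓.
Open sets in the quotient: τ_Q = {{}, {[70=73], [72=74]}, {[70=73], [71], [72=74]}} (3 elements).


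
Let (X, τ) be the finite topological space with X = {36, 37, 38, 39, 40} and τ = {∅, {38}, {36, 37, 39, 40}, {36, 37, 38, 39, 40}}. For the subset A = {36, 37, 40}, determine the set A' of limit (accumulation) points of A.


A' = {36, 37, 39, 40}

For each x ∈ X, list the open sets U ∈ τ with x ∈ U, then check whether U ∩ (A ∖ {x}) ≠ ∅ for every such U.
  x = 36: opens ∋ x are {36, 37, 39, 40}, {36, 37, 38, 39, 40}; each meets A ∖ {36}, so x IS a limit point.
  x = 37: opens ∋ x are {36, 37, 39, 40}, {36, 37, 38, 39, 40}; each meets A ∖ {37}, so x IS a limit point.
  x = 38: open {38} ∋ x has {38} ∩ (A ∖ {38}) = ∅, so x is NOT a limit point.
  x = 39: opens ∋ x are {36, 37, 39, 40}, {36, 37, 38, 39, 40}; each meets A ∖ {39}, so x IS a limit point.
  x = 40: opens ∋ x are {36, 37, 39, 40}, {36, 37, 38, 39, 40}; each meets A ∖ {40}, so x IS a limit point.
Collecting: A' = {36, 37, 39, 40}.


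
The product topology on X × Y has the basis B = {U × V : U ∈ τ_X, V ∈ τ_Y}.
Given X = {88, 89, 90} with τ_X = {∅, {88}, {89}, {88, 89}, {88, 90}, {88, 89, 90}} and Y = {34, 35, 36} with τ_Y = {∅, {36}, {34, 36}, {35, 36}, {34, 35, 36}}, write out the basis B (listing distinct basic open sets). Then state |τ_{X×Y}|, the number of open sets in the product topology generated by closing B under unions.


Basis B = {∅ × ∅, {88} × {36}, {89} × {36}, {88} × {34, 36}, {88} × {35, 36}, {88, 89} × {36}, {88, 90} × {36}, {89} × {34, 36}, {89} × {35, 36}, {88} × {34, 35, 36}, {88, 89, 90} × {36}, {89} × {34, 35, 36}, {88, 89} × {34, 36}, {88, 90} × {34, 36}, {88, 89} × {35, 36}, {88, 90} × {35, 36}, {88, 89} × {34, 35, 36}, {88, 90} × {34, 35, 36}, {88, 89, 90} × {34, 36}, {88, 89, 90} × {35, 36}, {88, 89, 90} × {34, 35, 36}}; |τ_{X×Y}| = 70.

Enumerate products U × V with U ∈ τ_X, V ∈ τ_Y (deduplicated):
  ∅ × ∅ = {} (∅)
  {88} × {36} = {(88,36)}
  {89} × {36} = {(89,36)}
  {88} × {34, 36} = {(88,34), (88,36)}
  {88} × {35, 36} = {(88,35), (88,36)}
  {88, 89} × {36} = {(88,36), (89,36)}
  {88, 90} × {36} = {(88,36), (90,36)}
  {89} × {34, 36} = {(89,34), (89,36)}
  {89} × {35, 36} = {(89,35), (89,36)}
  {88} × {34, 35, 36} = {(88,34), (88,35), (88,36)}
  {88, 89, 90} × {36} = {(88,36), (89,36), (90,36)}
  {89} × {34, 35, 36} = {(89,34), (89,35), (89,36)}
  {88, 89} × {34, 36} = {(88,34), (88,36), (89,34), (89,36)}
  {88, 90} × {34, 36} = {(88,34), (88,36), (90,34), (90,36)}
  {88, 89} × {35, 36} = {(88,35), (88,36), (89,35), (89,36)}
  {88, 90} × {35, 36} = {(88,35), (88,36), (90,35), (90,36)}
  {88, 89} × {34, 35, 36} = {(88,34), (88,35), (88,36), (89,34), (89,35), (89,36)}
  {88, 90} × {34, 35, 36} = {(88,34), (88,35), (88,36), (90,34), (90,35), (90,36)}
  {88, 89, 90} × {34, 36} = {(88,34), (88,36), (89,34), (89,36), (90,34), (90,36)}
  {88, 89, 90} × {35, 36} = {(88,35), (88,36), (89,35), (89,36), (90,35), (90,36)}
  {88, 89, 90} × {34, 35, 36} = {(88,34), (88,35), (88,36), (89,34), (89,35), (89,36), (90,34), (90,35), (90,36)}
These 21 distinct sets form the basis B.
Close under arbitrary unions to get τ_{X×Y}; counting gives |τ_{X×Y}| = 70.


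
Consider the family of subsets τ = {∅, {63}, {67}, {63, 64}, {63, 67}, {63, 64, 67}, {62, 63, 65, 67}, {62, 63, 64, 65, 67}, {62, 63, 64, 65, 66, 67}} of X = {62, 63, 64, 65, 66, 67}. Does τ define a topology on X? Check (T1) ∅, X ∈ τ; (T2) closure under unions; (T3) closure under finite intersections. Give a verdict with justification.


τ IS a topology on X.

Axiom (T1): ∅ ∈ τ? Yes; X ∈ τ? Yes.
Axiom (T2/T3): check pairwise unions and intersections of members of τ.
All pairwise intersections and unions checked — each lies in τ. Therefore τ satisfies (T1), (T2), (T3): it IS a topology on X.


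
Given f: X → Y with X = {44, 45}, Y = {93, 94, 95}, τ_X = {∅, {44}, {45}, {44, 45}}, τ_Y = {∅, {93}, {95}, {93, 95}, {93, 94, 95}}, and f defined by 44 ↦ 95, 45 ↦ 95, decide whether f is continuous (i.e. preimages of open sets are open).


f IS continuous.

Compute f^{-1}(U) for each U ∈ τ_Y:
  U = ∅: f^{-1}(U) = ∅ ∈ τ_X ✓.
  U = {93}: f^{-1}(U) = ∅ ∈ τ_X ✓.
  U = {95}: f^{-1}(U) = {44, 45} ∈ τ_X ✓.
  U = {93, 95}: f^{-1}(U) = {44, 45} ∈ τ_X ✓.
  U = {93, 94, 95}: f^{-1}(U) = {44, 45} ∈ τ_X ✓.
Every preimage lies in τ_X, so f IS continuous.


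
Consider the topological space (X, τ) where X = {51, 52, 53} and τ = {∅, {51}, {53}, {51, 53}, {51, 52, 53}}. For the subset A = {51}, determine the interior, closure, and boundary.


int(A) = {51}, cl(A) = {51, 52}, ∂A = {52}.

Closed sets in (X, τ) are complements of opens:
  closed(X, τ) = {∅, {52}, {51, 52}, {52, 53}, {51, 52, 53}}.
int(A) = ⋃ {U ∈ τ : U ⊆ A}. Opens contained in A: ∅, {51}.
Taking the union of these: int(A) = {51}.
cl(A) = ⋂ {C closed : A ⊆ C}. Closed sets containing A: {51, 52}, {51, 52, 53}.
Intersecting these: cl(A) = {51, 52}.
∂A = cl(A) ∖ int(A) = {51, 52} ∖ {51} = {52}.


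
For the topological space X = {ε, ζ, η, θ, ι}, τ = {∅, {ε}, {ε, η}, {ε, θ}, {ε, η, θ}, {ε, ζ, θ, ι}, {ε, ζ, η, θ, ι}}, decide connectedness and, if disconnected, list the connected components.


(X, τ) is connected.

Find clopen sets (U ∈ τ with X ∖ U ∈ τ):
  U = ∅, X ∖ U = {ε, ζ, η, θ, ι} — both open, so U is clopen.
  U = {ε, ζ, η, θ, ι}, X ∖ U = ∅ — both open, so U is clopen.
Only trivial clopens (∅ and X) exist, so (X, τ) is connected.
Compute connected components by grouping points that agree on all clopens:
  component: {ε, ζ, η, θ, ι}


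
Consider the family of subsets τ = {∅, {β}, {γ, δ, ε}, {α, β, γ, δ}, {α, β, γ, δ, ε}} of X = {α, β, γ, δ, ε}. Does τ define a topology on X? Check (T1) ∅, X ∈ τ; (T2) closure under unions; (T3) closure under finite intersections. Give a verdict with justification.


τ is NOT a topology on X.

Axiom (T1): ∅ ∈ τ? Yes; X ∈ τ? Yes.
Axiom (T2/T3): check pairwise unions and intersections of members of τ.
Counterexample for (T2): {β} ∪ {γ, δ, ε} = {β, γ, δ, ε} ∉ τ. Therefore τ is NOT a topology.


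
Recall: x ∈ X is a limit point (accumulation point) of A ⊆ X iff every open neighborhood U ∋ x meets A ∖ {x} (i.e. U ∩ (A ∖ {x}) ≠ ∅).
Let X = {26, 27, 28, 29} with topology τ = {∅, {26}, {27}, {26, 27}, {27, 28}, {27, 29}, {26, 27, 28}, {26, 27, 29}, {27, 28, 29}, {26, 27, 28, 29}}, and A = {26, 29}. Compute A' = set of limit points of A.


A' = ∅

For each x ∈ X, list the open sets U ∈ τ with x ∈ U, then check whether U ∩ (A ∖ {x}) ≠ ∅ for every such U.
  x = 26: open {26} ∋ x has {26} ∩ (A ∖ {26}) = ∅, so x is NOT a limit point.
  x = 27: open {27} ∋ x has {27} ∩ (A ∖ {27}) = ∅, so x is NOT a limit point.
  x = 28: open {27, 28} ∋ x has {27, 28} ∩ (A ∖ {28}) = ∅, so x is NOT a limit point.
  x = 29: open {27, 29} ∋ x has {27, 29} ∩ (A ∖ {29}) = ∅, so x is NOT a limit point.
Collecting: A' = ∅.


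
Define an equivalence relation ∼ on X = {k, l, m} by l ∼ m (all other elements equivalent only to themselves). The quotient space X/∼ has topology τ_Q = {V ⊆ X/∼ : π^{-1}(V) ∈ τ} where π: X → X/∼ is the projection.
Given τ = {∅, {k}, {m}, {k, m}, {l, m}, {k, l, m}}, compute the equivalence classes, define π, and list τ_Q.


X/∼ = {[k], [l=m]}; |τ_Q| = 4.

Equivalence classes: [k], [l=m].
Quotient map π: X → X/∼ sends k ↦ [k], l ↦ [l=m], m ↦ [l=m].
For each subset V ⊆ X/∼, compute π^{-1}(V) ⊆ X and check whether π^{-1}(V) ∈ τ. V is open in τ_Q iff π^{-1}(V) ∈ τ.
  V = {}: π^{-1}(V) = ∅ ∈ τ ✓.
  V = {[k]}: π^{-1}(V) = {k} ∈ τ ✓.
  V = {[l=m]}: π^{-1}(V) = {l, m} ∈ τ ✓.
  V = {[k], [l=m]}: π^{-1}(V) = {k, l, m} ∈ τ ✓.
Open sets in the quotient: τ_Q = {{}, {[k]}, {[l=m]}, {[k], [l=m]}} (4 elements).


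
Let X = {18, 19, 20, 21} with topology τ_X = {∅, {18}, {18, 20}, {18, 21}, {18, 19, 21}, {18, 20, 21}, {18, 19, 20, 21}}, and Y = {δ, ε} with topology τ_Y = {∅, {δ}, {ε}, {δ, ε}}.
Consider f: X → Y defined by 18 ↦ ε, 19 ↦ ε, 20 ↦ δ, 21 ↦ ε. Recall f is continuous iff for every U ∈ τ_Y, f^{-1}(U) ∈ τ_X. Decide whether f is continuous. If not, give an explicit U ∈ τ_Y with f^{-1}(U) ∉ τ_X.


f is NOT continuous.

Compute f^{-1}(U) for each U ∈ τ_Y:
  U = ∅: f^{-1}(U) = ∅ ∈ τ_X ✓.
  U = {δ}: f^{-1}(U) = {20} ∉ τ_X ✗.
  U = {ε}: f^{-1}(U) = {18, 19, 21} ∈ τ_X ✓.
  U = {δ, ε}: f^{-1}(U) = {18, 19, 20, 21} ∈ τ_X ✓.
Found U = {δ} with f^{-1}(U) = {20} not in τ_X. Therefore f is NOT continuous.


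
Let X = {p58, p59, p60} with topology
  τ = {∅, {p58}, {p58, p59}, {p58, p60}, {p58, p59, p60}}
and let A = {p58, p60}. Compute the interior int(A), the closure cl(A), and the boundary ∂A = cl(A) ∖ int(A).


int(A) = {p58, p60}, cl(A) = {p58, p59, p60}, ∂A = {p59}.

Closed sets in (X, τ) are complements of opens:
  closed(X, τ) = {∅, {p59}, {p60}, {p59, p60}, {p58, p59, p60}}.
int(A) = ⋃ {U ∈ τ : U ⊆ A}. Opens contained in A: ∅, {p58}, {p58, p60}.
Taking the union of these: int(A) = {p58, p60}.
cl(A) = ⋂ {C closed : A ⊆ C}. Closed sets containing A: {p58, p59, p60}.
Intersecting these: cl(A) = {p58, p59, p60}.
∂A = cl(A) ∖ int(A) = {p58, p59, p60} ∖ {p58, p60} = {p59}.


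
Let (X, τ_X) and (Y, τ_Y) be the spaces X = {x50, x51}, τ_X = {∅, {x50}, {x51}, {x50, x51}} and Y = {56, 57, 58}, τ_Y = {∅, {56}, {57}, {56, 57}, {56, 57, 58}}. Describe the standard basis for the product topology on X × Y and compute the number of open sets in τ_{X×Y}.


Basis B = {∅ × ∅, {x50} × {56}, {x50} × {57}, {x51} × {56}, {x51} × {57}, {x50} × {56, 57}, {x50, x51} × {56}, {x50, x51} × {57}, {x51} × {56, 57}, {x50} × {56, 57, 58}, {x51} × {56, 57, 58}, {x50, x51} × {56, 57}, {x50, x51} × {56, 57, 58}}; |τ_{X×Y}| = 25.

Enumerate products U × V with U ∈ τ_X, V ∈ τ_Y (deduplicated):
  ∅ × ∅ = {} (∅)
  {x50} × {56} = {(x50,56)}
  {x50} × {57} = {(x50,57)}
  {x51} × {56} = {(x51,56)}
  {x51} × {57} = {(x51,57)}
  {x50} × {56, 57} = {(x50,56), (x50,57)}
  {x50, x51} × {56} = {(x50,56), (x51,56)}
  {x50, x51} × {57} = {(x50,57), (x51,57)}
  {x51} × {56, 57} = {(x51,56), (x51,57)}
  {x50} × {56, 57, 58} = {(x50,56), (x50,57), (x50,58)}
  {x51} × {56, 57, 58} = {(x51,56), (x51,57), (x51,58)}
  {x50, x51} × {56, 57} = {(x50,56), (x50,57), (x51,56), (x51,57)}
  {x50, x51} × {56, 57, 58} = {(x50,56), (x50,57), (x50,58), (x51,56), (x51,57), (x51,58)}
These 13 distinct sets form the basis B.
Close under arbitrary unions to get τ_{X×Y}; counting gives |τ_{X×Y}| = 25.


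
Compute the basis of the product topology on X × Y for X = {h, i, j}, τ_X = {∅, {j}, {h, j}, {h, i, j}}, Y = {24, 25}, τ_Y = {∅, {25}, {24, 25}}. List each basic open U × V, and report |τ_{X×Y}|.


Basis B = {∅ × ∅, {j} × {25}, {h, j} × {25}, {j} × {24, 25}, {h, i, j} × {25}, {h, j} × {24, 25}, {h, i, j} × {24, 25}}; |τ_{X×Y}| = 10.

Enumerate products U × V with U ∈ τ_X, V ∈ τ_Y (deduplicated):
  ∅ × ∅ = {} (∅)
  {j} × {25} = {(j,25)}
  {h, j} × {25} = {(h,25), (j,25)}
  {j} × {24, 25} = {(j,24), (j,25)}
  {h, i, j} × {25} = {(h,25), (i,25), (j,25)}
  {h, j} × {24, 25} = {(h,24), (h,25), (j,24), (j,25)}
  {h, i, j} × {24, 25} = {(h,24), (h,25), (i,24), (i,25), (j,24), (j,25)}
These 7 distinct sets form the basis B.
Close under arbitrary unions to get τ_{X×Y}; counting gives |τ_{X×Y}| = 10.


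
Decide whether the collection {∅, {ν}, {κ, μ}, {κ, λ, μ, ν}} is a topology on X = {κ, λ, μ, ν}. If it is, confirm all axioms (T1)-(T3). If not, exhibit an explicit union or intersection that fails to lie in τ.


τ is NOT a topology on X.

Axiom (T1): ∅ ∈ τ? Yes; X ∈ τ? Yes.
Axiom (T2/T3): check pairwise unions and intersections of members of τ.
Counterexample for (T2): {ν} ∪ {κ, μ} = {κ, μ, ν} ∉ τ. Therefore τ is NOT a topology.


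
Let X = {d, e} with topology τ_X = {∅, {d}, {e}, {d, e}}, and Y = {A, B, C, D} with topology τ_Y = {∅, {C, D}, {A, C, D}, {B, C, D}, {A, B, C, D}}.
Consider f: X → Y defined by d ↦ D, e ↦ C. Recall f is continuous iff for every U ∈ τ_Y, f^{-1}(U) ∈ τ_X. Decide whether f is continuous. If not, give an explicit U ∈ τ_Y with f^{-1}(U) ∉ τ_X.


f IS continuous.

Compute f^{-1}(U) for each U ∈ τ_Y:
  U = ∅: f^{-1}(U) = ∅ ∈ τ_X ✓.
  U = {C, D}: f^{-1}(U) = {d, e} ∈ τ_X ✓.
  U = {A, C, D}: f^{-1}(U) = {d, e} ∈ τ_X ✓.
  U = {B, C, D}: f^{-1}(U) = {d, e} ∈ τ_X ✓.
  U = {A, B, C, D}: f^{-1}(U) = {d, e} ∈ τ_X ✓.
Every preimage lies in τ_X, so f IS continuous.
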